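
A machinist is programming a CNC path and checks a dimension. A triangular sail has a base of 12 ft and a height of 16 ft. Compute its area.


Shape: triangle
Base b = 12 ft, Height h = 16 ft
Formula: A = (1/2) * b * h
A = 0.5 * 12 * 16
A = 0.5 * 192
A = 96
96 ft^2


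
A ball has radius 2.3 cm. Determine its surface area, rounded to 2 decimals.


Shape: sphere
Radius r = 2.3 cm
Formula: SA = 4 * pi * r^2
r^2 = 5.29
SA = 4 * pi * 5.29
SA = 21.16 * pi
SA = 66.48
66.48 cm^2


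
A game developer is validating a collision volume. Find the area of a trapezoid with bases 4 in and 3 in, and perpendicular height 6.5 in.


Shape: trapezoid
Parallel sides a = 4 in, b = 3 in; Height h = 6.5 in
Formula: A = (a + b) * h / 2
a + b = 4 + 3 = 7
A = 7 * 6.5 / 2
A = 45.5 / 2
A = 22.75
22.75 in^2


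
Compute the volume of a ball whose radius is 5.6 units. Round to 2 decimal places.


Shape: sphere
Radius r = 5.6 units
Formula: V = (4/3) * pi * r^3
r^3 = 175.616
(4/3) * 175.616 = 234.154667
V = 234.154667 * pi
V = 735.62
735.62 units^3


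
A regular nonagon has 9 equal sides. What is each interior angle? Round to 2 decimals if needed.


Shape: regular nonagon (9 sides)
Formula: interior angle = (n - 2) * 180 / n
(n - 2) = 7
(n - 2) * 180 = 1260
angle = 1260 / 9
angle = 140
140 degrees


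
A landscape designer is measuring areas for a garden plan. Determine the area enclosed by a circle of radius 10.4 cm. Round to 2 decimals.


Shape: circle
Radius r = 10.4 cm
Formula: A = pi * r^2
r^2 = 10.4^2 = 108.16
A = pi * 108.16
A = 339.79
339.79 cm^2


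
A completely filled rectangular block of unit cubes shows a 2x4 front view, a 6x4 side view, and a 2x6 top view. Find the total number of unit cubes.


Orthographic views of a solid rectangular block:
Front view 2 x 4 -> length = 2, height = 4
Side view 6 x 4 -> width = 6, height = 4 (consistent)
Top view 2 x 6 -> confirms length = 2, width = 6
The block is 2 x 6 x 4.
Total unit cubes = 2 * 6 * 4 = 48
48 unit cubes


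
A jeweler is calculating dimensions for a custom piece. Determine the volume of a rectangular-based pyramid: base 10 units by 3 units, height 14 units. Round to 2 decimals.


Shape: rectangular pyramid
Base: 10 units x 3 units, Height h = 14 units
Formula: V = (1/3) * base_area * h
base_area = 10 * 3 = 30
base_area * h = 30 * 14 = 420
V = 420 / 3
V = 140
140 units^3


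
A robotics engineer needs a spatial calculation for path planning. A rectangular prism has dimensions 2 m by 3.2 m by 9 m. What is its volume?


Shape: rectangular prism
l = 2 m, w = 3.2 m, h = 9 m
Formula: V = l * w * h
V = 2 * 3.2 * 9
V = 6.4 * 9
V = 57.6
57.6 m^3


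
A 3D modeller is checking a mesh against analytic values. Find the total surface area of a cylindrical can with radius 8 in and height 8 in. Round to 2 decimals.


Shape: closed cylinder
Radius r = 8 in, Height h = 8 in
Formula: SA = 2*pi*r^2 + 2*pi*r*h = 2*pi*r*(r + h)
r + h = 16
2 * r * (r + h) = 2 * 8 * 16 = 256
SA = 256 * pi
SA = 804.25
804.25 in^2


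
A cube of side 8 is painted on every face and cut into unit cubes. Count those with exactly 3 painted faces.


Large cube: 8 x 8 x 8, cut into unit cubes.
Cubes with 3 painted faces are at the corners. A cube always has 8 corners.
Count = 8
8 unit cubes


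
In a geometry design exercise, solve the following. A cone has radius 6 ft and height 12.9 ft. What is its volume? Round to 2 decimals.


Shape: cone
Radius r = 6 ft, Height h = 12.9 ft
Formula: V = (1/3) * pi * r^2 * h
r^2 = 36
pi * r^2 * h = pi * 36 * 12.9 = 464.4 * pi
V = 464.4 * pi / 3
V = 486.32
486.32 ft^3


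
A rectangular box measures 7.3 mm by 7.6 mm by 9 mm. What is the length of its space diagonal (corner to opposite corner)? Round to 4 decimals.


Shape: rectangular box (space diagonal)
l = 7.3 mm, w = 7.6 mm, h = 9 mm
Visualize: the diagonal of the base, then a right triangle with that diagonal and the height.
Formula: d = sqrt(l^2 + w^2 + h^2)
l^2 + w^2 + h^2 = 53.29 + 57.76 + 81 = 192.05
d = sqrt(192.05)
d = 13.8582
13.8582 mm


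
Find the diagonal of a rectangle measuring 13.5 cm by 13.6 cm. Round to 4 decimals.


Shape: rectangle (diagonal via Pythagoras)
Sides: 13.5 cm and 13.6 cm
Formula: d = sqrt(l^2 + w^2)
l^2 = 182.25, w^2 = 184.96
l^2 + w^2 = 367.21
d = sqrt(367.21)
d = 19.1627
19.1627 cm


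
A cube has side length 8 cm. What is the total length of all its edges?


Shape: cube
Side s = 8 cm
A cube has 12 edges, all equal.
Formula: total edge length = 12 * s
Total = 12 * 8
Total = 96
96 cm


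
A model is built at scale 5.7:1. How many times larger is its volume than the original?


Linear scale factor k = 5.7
Rule: under a linear scaling by k, volumes scale by k^3.
k^3 = 5.7 * 5.7 * 5.7
k^3 = 32.49 * 5.7
k^3 = 185.193
Volume scales by a factor of 185.193.
185.193 (dimensionless)


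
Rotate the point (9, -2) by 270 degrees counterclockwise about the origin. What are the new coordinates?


Transformation: rotation about the origin
Original point: (9, -2)
Rule for 270 deg counterclockwise: (x, y) -> (y, -x)
Apply: (9, -2) -> (-2, -9)
(-2, -9)


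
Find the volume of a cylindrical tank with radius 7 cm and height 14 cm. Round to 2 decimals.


Shape: cylinder
Radius r = 7 cm, Height h = 14 cm
Formula: V = pi * r^2 * h
r^2 = 49
V = pi * 49 * 14
V = 686 * pi
V = 2155.13
2155.13 cm^3


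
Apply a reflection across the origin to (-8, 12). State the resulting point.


Transformation: reflection
Original point: (-8, 12)
Rule for reflection through the origin: (x, y) -> (-x, -y)
Apply: (-8, 12) -> (8, -12)
(8, -12)


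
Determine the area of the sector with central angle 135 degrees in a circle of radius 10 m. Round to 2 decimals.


Shape: circular sector
Radius r = 10 m, Angle = 135 degrees
Formula: A = (angle/360) * pi * r^2
r^2 = 100
Fraction of circle = 135/360
A = (135/360) * pi * 100
A = 37.5 * pi
A = 117.81
117.81 m^2


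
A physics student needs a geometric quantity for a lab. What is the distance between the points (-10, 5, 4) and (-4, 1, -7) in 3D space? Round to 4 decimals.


3D distance between two points
P1 = (-10, 5, 4), P2 = (-4, 1, -7)
Formula: d = sqrt((x2-x1)^2 + (y2-y1)^2 + (z2-z1)^2)
dx = -4 - -10 = 6
dy = 1 - 5 = -4
dz = -7 - 4 = -11
dx^2 + dy^2 + dz^2 = 36 + 16 + 121 = 173
d = sqrt(173)
d = 13.1529
13.1529 units


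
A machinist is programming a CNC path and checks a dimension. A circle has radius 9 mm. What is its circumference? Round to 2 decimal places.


Shape: circle
Radius r = 9 mm
Formula: C = 2 * pi * r
C = 2 * pi * 9
C = 18 * pi
C = 56.55
56.55 mm


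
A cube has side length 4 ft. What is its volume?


Shape: cube
Side s = 4 ft
Formula: V = s^3
V = 4 * 4 * 4
V = 16 * 4
V = 64
64 ft^3


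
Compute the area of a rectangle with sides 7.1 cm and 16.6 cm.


Shape: rectangle
Length l = 7.1 cm, Width w = 16.6 cm
Formula: A = l * w
A = 7.1 * 16.6
A = 117.86
117.86 cm^2


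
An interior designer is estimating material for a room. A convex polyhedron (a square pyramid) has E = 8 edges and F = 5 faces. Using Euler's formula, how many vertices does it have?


Polyhedron: square pyramid
Euler's formula for convex polyhedra: V - E + F = 2
Given: E = 8 edges and F = 5 faces
Solve for V:
V = 2 + E - F = 2 + 8 - 5 = 5
5 vertices


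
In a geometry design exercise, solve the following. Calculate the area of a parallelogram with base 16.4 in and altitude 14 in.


Shape: parallelogram
Base b = 16.4 in, Height h = 14 in
Formula: A = b * h
A = 16.4 * 14
A = 229.6
229.6 in^2


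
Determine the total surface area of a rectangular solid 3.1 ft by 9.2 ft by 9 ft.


Shape: rectangular prism
l = 3.1 ft, w = 9.2 ft, h = 9 ft
Formula: SA = 2(lw + lh + wh)
lw = 28.52, lh = 27.9, wh = 82.8
lw + lh + wh = 139.22
SA = 2 * 139.22
SA = 278.44
278.44 ft^2


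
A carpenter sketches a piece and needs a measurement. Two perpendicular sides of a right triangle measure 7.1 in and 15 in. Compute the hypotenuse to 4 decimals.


Shape: right triangle
Legs a = 7.1 in, b = 15 in
Formula: c = sqrt(a^2 + b^2)
a^2 = 50.41, b^2 = 225
a^2 + b^2 = 275.41
c = sqrt(275.41)
c = 16.5955
16.5955 in


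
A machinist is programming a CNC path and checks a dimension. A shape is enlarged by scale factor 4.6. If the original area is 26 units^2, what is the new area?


Linear scale factor k = 4.6
Original area = 26 units^2
Rule: under a linear scaling by k, areas scale by k^2.
k^2 = 4.6^2 = 21.16
New area = 26 * 21.16
New area = 550.16
550.16 units^2


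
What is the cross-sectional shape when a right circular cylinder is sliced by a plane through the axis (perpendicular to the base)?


Solid: right circular cylinder
Cutting plane: through the axis (perpendicular to the base)
Visualize the intersection of the plane with the solid's surface.
The boundary of the cut region is a rectangle.
rectangle


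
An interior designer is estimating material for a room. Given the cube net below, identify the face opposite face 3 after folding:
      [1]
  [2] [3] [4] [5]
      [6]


Net: cross layout. Take square 3 as the base (bottom).
Fold the four squares in the horizontal row up around 3: 2 -> left, 4 -> right, 5 wraps to the top.
Fold 1 and 6 up from 3: 1 -> back, 6 -> front.
Opposite pairs are therefore: (1, 6), (2, 4), (3, 5).
Face 3 is opposite face 5.
face 5


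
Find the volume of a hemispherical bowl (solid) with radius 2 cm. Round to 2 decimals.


Shape: hemisphere (half of a sphere)
Radius r = 2 cm
Formula: V = (1/2) * (4/3) * pi * r^3 = (2/3) * pi * r^3
r^3 = 8
(2/3) * 8 = 5.333333
V = 5.333333 * pi
V = 16.76
16.76 cm^3


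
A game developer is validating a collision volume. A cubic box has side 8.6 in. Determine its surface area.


Shape: cube
Side s = 8.6 in
A cube has 6 square faces.
Formula: SA = 6 * s^2
s^2 = 73.96
SA = 6 * 73.96
SA = 443.76
443.76 in^2


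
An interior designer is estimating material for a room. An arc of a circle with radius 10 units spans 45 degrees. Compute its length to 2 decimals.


Shape: circular arc
Radius r = 10 units, Angle = 45 degrees
Formula: L = (angle/360) * 2 * pi * r
2 * pi * r = 20 * pi
L = (45/360) * 20 * pi
L = 2.5 * pi
L = 7.85
7.85 units


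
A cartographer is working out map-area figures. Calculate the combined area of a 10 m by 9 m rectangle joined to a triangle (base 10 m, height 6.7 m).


Composite shape: rectangle + triangle
Rectangle area = 10 * 9 = 90
Triangle area = 0.5 * 10 * 6.7 = 33.5
Total = 90 + 33.5
Total = 123.5
123.5 m^2


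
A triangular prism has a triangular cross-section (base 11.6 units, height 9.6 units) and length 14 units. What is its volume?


Shape: triangular prism
Triangle base = 11.6 units, triangle height = 9.6 units, prism length L = 14 units
Formula: V = (1/2 * b * h_tri) * L
Cross-section area = 0.5 * 11.6 * 9.6 = 55.68
V = 55.68 * 14
V = 779.52
779.52 units^3


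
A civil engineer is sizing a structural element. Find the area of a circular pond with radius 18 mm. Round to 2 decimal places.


Shape: circle
Radius r = 18 mm
Formula: A = pi * r^2
r^2 = 18^2 = 324
A = pi * 324
A = 1017.88
1017.88 mm^2


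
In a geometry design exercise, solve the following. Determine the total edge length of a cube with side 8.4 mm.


Shape: cube
Side s = 8.4 mm
A cube has 12 edges, all equal.
Formula: total edge length = 12 * s
Total = 12 * 8.4
Total = 100.8
100.8 mm


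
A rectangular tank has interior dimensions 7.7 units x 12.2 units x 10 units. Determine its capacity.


Shape: rectangular prism
l = 7.7 units, w = 12.2 units, h = 10 units
Formula: V = l * w * h
V = 7.7 * 12.2 * 10
V = 93.94 * 10
V = 939.4
939.4 units^3


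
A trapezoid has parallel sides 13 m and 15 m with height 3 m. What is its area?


Shape: trapezoid
Parallel sides a = 13 m, b = 15 m; Height h = 3 m
Formula: A = (a + b) * h / 2
a + b = 13 + 15 = 28
A = 28 * 3 / 2
A = 84 / 2
A = 42
42 m^2


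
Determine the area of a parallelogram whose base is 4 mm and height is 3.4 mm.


Shape: parallelogram
Base b = 4 mm, Height h = 3.4 mm
Formula: A = b * h
A = 4 * 3.4
A = 13.6
13.6 mm^2


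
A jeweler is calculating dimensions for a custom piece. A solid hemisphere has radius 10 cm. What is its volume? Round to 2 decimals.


Shape: hemisphere (half of a sphere)
Radius r = 10 cm
Formula: V = (1/2) * (4/3) * pi * r^3 = (2/3) * pi * r^3
r^3 = 1000
(2/3) * 1000 = 666.666667
V = 666.666667 * pi
V = 2094.4
2094.4 cm^3


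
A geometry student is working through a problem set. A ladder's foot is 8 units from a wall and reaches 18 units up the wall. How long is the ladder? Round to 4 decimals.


Shape: right triangle
Legs a = 8 units, b = 18 units
Formula: c = sqrt(a^2 + b^2)
a^2 = 64, b^2 = 324
a^2 + b^2 = 388
c = sqrt(388)
c = 19.6977
19.6977 units


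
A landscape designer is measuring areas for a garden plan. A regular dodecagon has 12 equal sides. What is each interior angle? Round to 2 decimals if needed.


Shape: regular dodecagon (12 sides)
Formula: interior angle = (n - 2) * 180 / n
(n - 2) = 10
(n - 2) * 180 = 1800
angle = 1800 / 12
angle = 150
150 degrees


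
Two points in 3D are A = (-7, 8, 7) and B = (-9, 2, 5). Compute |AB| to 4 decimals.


3D distance between two points
P1 = (-7, 8, 7), P2 = (-9, 2, 5)
Formula: d = sqrt((x2-x1)^2 + (y2-y1)^2 + (z2-z1)^2)
dx = -9 - -7 = -2
dy = 2 - 8 = -6
dz = 5 - 7 = -2
dx^2 + dy^2 + dz^2 = 4 + 36 + 4 = 44
d = sqrt(44)
d = 6.6332
6.6332 units


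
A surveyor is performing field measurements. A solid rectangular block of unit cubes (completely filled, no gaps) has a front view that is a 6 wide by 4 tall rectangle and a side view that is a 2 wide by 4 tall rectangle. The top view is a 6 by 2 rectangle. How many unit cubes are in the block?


Orthographic views of a solid rectangular block:
Front view 6 x 4 -> length = 6, height = 4
Side view 2 x 4 -> width = 2, height = 4 (consistent)
Top view 6 x 2 -> confirms length = 6, width = 2
The block is 6 x 2 x 4.
Total unit cubes = 6 * 2 * 4 = 48
48 unit cubes


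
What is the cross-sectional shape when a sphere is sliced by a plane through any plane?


Solid: sphere
Cutting plane: through any plane
Visualize the intersection of the plane with the solid's surface.
The boundary of the cut region is a circle.
circle


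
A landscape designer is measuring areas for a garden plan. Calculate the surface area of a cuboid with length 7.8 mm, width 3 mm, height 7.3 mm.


Shape: rectangular prism
l = 7.8 mm, w = 3 mm, h = 7.3 mm
Formula: SA = 2(lw + lh + wh)
lw = 23.4, lh = 56.94, wh = 21.9
lw + lh + wh = 102.24
SA = 2 * 102.24
SA = 204.48
204.48 mm^2


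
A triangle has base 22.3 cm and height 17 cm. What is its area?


Shape: triangle
Base b = 22.3 cm, Height h = 17 cm
Formula: A = (1/2) * b * h
A = 0.5 * 22.3 * 17
A = 0.5 * 379.1
A = 189.55
189.55 cm^2


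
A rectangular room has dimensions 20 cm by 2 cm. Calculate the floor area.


Shape: rectangle
Length l = 20 cm, Width w = 2 cm
Formula: A = l * w
A = 20 * 2
A = 40
40 cm^2


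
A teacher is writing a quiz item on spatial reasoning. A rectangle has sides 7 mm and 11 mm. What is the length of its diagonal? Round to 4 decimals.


Shape: rectangle (diagonal via Pythagoras)
Sides: 7 mm and 11 mm
Formula: d = sqrt(l^2 + w^2)
l^2 = 49, w^2 = 121
l^2 + w^2 = 170
d = sqrt(170)
d = 13.0384
13.0384 mm


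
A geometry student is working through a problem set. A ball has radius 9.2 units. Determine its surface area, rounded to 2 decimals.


Shape: sphere
Radius r = 9.2 units
Formula: SA = 4 * pi * r^2
r^2 = 84.64
SA = 4 * pi * 84.64
SA = 338.56 * pi
SA = 1063.62
1063.62 units^2


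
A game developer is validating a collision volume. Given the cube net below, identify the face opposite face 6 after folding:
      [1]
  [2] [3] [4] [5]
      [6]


Net: cross layout. Take square 3 as the base (bottom).
Fold the four squares in the horizontal row up around 3: 2 -> left, 4 -> right, 5 wraps to the top.
Fold 1 and 6 up from 3: 1 -> back, 6 -> front.
Opposite pairs are therefore: (1, 6), (2, 4), (3, 5).
Face 6 is opposite face 1.
face 1


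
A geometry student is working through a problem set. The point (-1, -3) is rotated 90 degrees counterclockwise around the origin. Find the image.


Transformation: rotation about the origin
Original point: (-1, -3)
Rule for 90 deg counterclockwise: (x, y) -> (-y, x)
Apply: (-1, -3) -> (3, -1)
(3, -1)


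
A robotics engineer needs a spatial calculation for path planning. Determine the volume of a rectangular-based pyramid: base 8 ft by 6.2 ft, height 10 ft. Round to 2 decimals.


Shape: rectangular pyramid
Base: 8 ft x 6.2 ft, Height h = 10 ft
Formula: V = (1/3) * base_area * h
base_area = 8 * 6.2 = 49.6
base_area * h = 49.6 * 10 = 496
V = 496 / 3
V = 165.33
165.33 ft^3


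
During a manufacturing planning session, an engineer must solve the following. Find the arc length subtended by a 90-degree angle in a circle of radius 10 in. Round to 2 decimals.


Shape: circular arc
Radius r = 10 in, Angle = 90 degrees
Formula: L = (angle/360) * 2 * pi * r
2 * pi * r = 20 * pi
L = (90/360) * 20 * pi
L = 5 * pi
L = 15.71
15.71 in


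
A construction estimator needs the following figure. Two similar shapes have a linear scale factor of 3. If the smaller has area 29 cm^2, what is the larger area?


Linear scale factor k = 3
Original area = 29 cm^2
Rule: under a linear scaling by k, areas scale by k^2.
k^2 = 3^2 = 9
New area = 29 * 9
New area = 261
261 cm^2


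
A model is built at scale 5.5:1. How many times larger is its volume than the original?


Linear scale factor k = 5.5
Rule: under a linear scaling by k, volumes scale by k^3.
k^3 = 5.5 * 5.5 * 5.5
k^3 = 30.25 * 5.5
k^3 = 166.375
Volume scales by a factor of 166.375.
166.375 (dimensionless)


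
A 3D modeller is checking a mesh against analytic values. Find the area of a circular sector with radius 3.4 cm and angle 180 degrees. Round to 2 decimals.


Shape: circular sector
Radius r = 3.4 cm, Angle = 180 degrees
Formula: A = (angle/360) * pi * r^2
r^2 = 11.56
Fraction of circle = 180/360
A = (180/360) * pi * 11.56
A = 5.78 * pi
A = 18.16
18.16 cm^2


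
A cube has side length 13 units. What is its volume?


Shape: cube
Side s = 13 units
Formula: V = s^3
V = 13 * 13 * 13
V = 169 * 13
V = 2197
2197 units^3


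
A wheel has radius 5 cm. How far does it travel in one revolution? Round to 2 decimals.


Shape: circle
Radius r = 5 cm
Formula: C = 2 * pi * r
C = 2 * pi * 5
C = 10 * pi
C = 31.42
31.42 cm


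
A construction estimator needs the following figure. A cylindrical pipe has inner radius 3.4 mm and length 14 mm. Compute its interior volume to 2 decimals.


Shape: cylinder
Radius r = 3.4 mm, Height h = 14 mm
Formula: V = pi * r^2 * h
r^2 = 11.56
V = pi * 11.56 * 14
V = 161.84 * pi
V = 508.44
508.44 mm^3


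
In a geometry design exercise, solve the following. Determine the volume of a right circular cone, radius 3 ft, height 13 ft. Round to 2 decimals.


Shape: cone
Radius r = 3 ft, Height h = 13 ft
Formula: V = (1/3) * pi * r^2 * h
r^2 = 9
pi * r^2 * h = pi * 9 * 13 = 117 * pi
V = 117 * pi / 3
V = 122.52
122.52 ft^3


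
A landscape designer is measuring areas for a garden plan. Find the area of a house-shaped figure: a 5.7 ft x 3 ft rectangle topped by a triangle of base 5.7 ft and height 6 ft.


Composite shape: rectangle + triangle
Rectangle area = 5.7 * 3 = 17.1
Triangle area = 0.5 * 5.7 * 6 = 17.1
Total = 17.1 + 17.1
Total = 34.2
34.2 ft^2


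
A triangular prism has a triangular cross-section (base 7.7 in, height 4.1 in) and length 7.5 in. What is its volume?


Shape: triangular prism
Triangle base = 7.7 in, triangle height = 4.1 in, prism length L = 7.5 in
Formula: V = (1/2 * b * h_tri) * L
Cross-section area = 0.5 * 7.7 * 4.1 = 15.785
V = 15.785 * 7.5
V = 118.3875
118.3875 in^3


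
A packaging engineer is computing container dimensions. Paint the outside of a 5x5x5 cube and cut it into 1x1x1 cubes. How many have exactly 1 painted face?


Large cube: 5 x 5 x 5, cut into unit cubes.
n = 5, so n - 2 = 3
Cubes with 1 painted face lie in the interior of each face.
A cube has 6 faces; each contributes (n - 2)^2 = 9 such cubes.
Count = 6 * 9 = 54
54 unit cubes


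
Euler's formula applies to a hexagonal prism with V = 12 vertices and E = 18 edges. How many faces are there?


Polyhedron: hexagonal prism
Euler's formula for convex polyhedra: V - E + F = 2
Given: V = 12 vertices and E = 18 edges
Solve for F:
F = 2 + E - V = 2 + 18 - 12 = 8
8 faces


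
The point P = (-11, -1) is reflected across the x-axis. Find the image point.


Transformation: reflection
Original point: (-11, -1)
Rule for reflection over the x-axis: (x, y) -> (x, -y)
Apply: (-11, -1) -> (-11, 1)
(-11, 1)


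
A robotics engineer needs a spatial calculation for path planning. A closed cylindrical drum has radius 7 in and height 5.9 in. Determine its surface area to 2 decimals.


Shape: closed cylinder
Radius r = 7 in, Height h = 5.9 in
Formula: SA = 2*pi*r^2 + 2*pi*r*h = 2*pi*r*(r + h)
r + h = 12.9
2 * r * (r + h) = 2 * 7 * 12.9 = 180.6
SA = 180.6 * pi
SA = 567.37
567.37 in^2


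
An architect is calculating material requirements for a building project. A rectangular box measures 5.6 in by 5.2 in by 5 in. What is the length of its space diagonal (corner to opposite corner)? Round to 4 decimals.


Shape: rectangular box (space diagonal)
l = 5.6 in, w = 5.2 in, h = 5 in
Visualize: the diagonal of the base, then a right triangle with that diagonal and the height.
Formula: d = sqrt(l^2 + w^2 + h^2)
l^2 + w^2 + h^2 = 31.36 + 27.04 + 25 = 83.4
d = sqrt(83.4)
d = 9.1324
9.1324 in


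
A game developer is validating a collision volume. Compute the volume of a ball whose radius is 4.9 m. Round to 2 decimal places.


Shape: sphere
Radius r = 4.9 m
Formula: V = (4/3) * pi * r^3
r^3 = 117.649
(4/3) * 117.649 = 156.865333
V = 156.865333 * pi
V = 492.81
492.81 m^3


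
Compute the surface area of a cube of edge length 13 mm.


Shape: cube
Side s = 13 mm
A cube has 6 square faces.
Formula: SA = 6 * s^2
s^2 = 169
SA = 6 * 169
SA = 1014
1014 mm^2


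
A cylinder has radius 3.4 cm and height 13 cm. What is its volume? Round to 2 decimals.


Shape: cylinder
Radius r = 3.4 cm, Height h = 13 cm
Formula: V = pi * r^2 * h
r^2 = 11.56
V = pi * 11.56 * 13
V = 150.28 * pi
V = 472.12
472.12 cm^3


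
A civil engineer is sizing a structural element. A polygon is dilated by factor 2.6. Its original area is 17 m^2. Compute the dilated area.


Linear scale factor k = 2.6
Original area = 17 m^2
Rule: under a linear scaling by k, areas scale by k^2.
k^2 = 2.6^2 = 6.76
New area = 17 * 6.76
New area = 114.92
114.92 m^2


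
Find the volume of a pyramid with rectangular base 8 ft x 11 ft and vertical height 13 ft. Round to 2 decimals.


Shape: rectangular pyramid
Base: 8 ft x 11 ft, Height h = 13 ft
Formula: V = (1/3) * base_area * h
base_area = 8 * 11 = 88
base_area * h = 88 * 13 = 1144
V = 1144 / 3
V = 381.33
381.33 ft^3


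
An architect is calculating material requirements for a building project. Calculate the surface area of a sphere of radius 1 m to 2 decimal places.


Shape: sphere
Radius r = 1 m
Formula: SA = 4 * pi * r^2
r^2 = 1
SA = 4 * pi * 1
SA = 4 * pi
SA = 12.57
12.57 m^2


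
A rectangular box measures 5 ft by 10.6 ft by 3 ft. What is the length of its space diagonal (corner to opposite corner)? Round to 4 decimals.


Shape: rectangular box (space diagonal)
l = 5 ft, w = 10.6 ft, h = 3 ft
Visualize: the diagonal of the base, then a right triangle with that diagonal and the height.
Formula: d = sqrt(l^2 + w^2 + h^2)
l^2 + w^2 + h^2 = 25 + 112.36 + 9 = 146.36
d = sqrt(146.36)
d = 12.0979
12.0979 ft


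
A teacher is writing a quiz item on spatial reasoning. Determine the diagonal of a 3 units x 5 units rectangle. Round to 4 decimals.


Shape: rectangle (diagonal via Pythagoras)
Sides: 3 units and 5 units
Formula: d = sqrt(l^2 + w^2)
l^2 = 9, w^2 = 25
l^2 + w^2 = 34
d = sqrt(34)
d = 5.831
5.831 units


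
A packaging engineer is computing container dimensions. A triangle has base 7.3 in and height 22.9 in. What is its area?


Shape: triangle
Base b = 7.3 in, Height h = 22.9 in
Formula: A = (1/2) * b * h
A = 0.5 * 7.3 * 22.9
A = 0.5 * 167.17
A = 83.585
83.585 in^2


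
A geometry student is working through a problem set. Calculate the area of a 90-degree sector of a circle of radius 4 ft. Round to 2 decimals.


Shape: circular sector
Radius r = 4 ft, Angle = 90 degrees
Formula: A = (angle/360) * pi * r^2
r^2 = 16
Fraction of circle = 90/360
A = (90/360) * pi * 16
A = 4 * pi
A = 12.57
12.57 ft^2


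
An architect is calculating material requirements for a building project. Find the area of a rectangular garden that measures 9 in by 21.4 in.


Shape: rectangle
Length l = 9 in, Width w = 21.4 in
Formula: A = l * w
A = 9 * 21.4
A = 192.6
192.6 in^2


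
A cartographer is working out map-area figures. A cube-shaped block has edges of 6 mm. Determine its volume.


Shape: cube
Side s = 6 mm
Formula: V = s^3
V = 6 * 6 * 6
V = 36 * 6
V = 216
216 mm^3


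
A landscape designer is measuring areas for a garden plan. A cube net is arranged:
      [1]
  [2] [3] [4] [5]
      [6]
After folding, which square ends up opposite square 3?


Net: cross layout. Take square 3 as the base (bottom).
Fold the four squares in the horizontal row up around 3: 2 -> left, 4 -> right, 5 wraps to the top.
Fold 1 and 6 up from 3: 1 -> back, 6 -> front.
Opposite pairs are therefore: (1, 6), (2, 4), (3, 5).
Face 3 is opposite face 5.
face 5


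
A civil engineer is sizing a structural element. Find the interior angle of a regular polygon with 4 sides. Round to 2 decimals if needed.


Shape: regular square (4 sides)
Formula: interior angle = (n - 2) * 180 / n
(n - 2) = 2
(n - 2) * 180 = 360
angle = 360 / 4
angle = 90
90 degrees


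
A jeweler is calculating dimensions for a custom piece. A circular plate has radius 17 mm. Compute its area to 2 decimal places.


Shape: circle
Radius r = 17 mm
Formula: A = pi * r^2
r^2 = 17^2 = 289
A = pi * 289
A = 907.92
907.92 mm^2


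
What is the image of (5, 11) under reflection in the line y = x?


Transformation: reflection
Original point: (5, 11)
Rule for reflection over y = x: (x, y) -> (y, x)
Apply: (5, 11) -> (11, 5)
(11, 5)


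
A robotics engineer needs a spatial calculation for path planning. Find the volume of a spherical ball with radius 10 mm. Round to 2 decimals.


Shape: sphere
Radius r = 10 mm
Formula: V = (4/3) * pi * r^3
r^3 = 1000
(4/3) * 1000 = 1333.333333
V = 1333.333333 * pi
V = 4188.79
4188.79 mm^3


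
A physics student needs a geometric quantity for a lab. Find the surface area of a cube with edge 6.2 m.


Shape: cube
Side s = 6.2 m
A cube has 6 square faces.
Formula: SA = 6 * s^2
s^2 = 38.44
SA = 6 * 38.44
SA = 230.64
230.64 m^2


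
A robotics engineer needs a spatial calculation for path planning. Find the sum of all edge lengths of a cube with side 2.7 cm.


Shape: cube
Side s = 2.7 cm
A cube has 12 edges, all equal.
Formula: total edge length = 12 * s
Total = 12 * 2.7
Total = 32.4
32.4 cm


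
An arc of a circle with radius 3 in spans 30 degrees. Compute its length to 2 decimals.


Shape: circular arc
Radius r = 3 in, Angle = 30 degrees
Formula: L = (angle/360) * 2 * pi * r
2 * pi * r = 6 * pi
L = (30/360) * 6 * pi
L = 0.5 * pi
L = 1.57
1.57 in


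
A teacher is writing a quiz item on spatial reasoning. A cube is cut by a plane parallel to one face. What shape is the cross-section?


Solid: cube
Cutting plane: parallel to one face
Visualize the intersection of the plane with the solid's surface.
The boundary of the cut region is a square.
square


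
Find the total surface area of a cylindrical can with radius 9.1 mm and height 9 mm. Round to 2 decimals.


Shape: closed cylinder
Radius r = 9.1 mm, Height h = 9 mm
Formula: SA = 2*pi*r^2 + 2*pi*r*h = 2*pi*r*(r + h)
r + h = 18.1
2 * r * (r + h) = 2 * 9.1 * 18.1 = 329.42
SA = 329.42 * pi
SA = 1034.9
1034.9 mm^2


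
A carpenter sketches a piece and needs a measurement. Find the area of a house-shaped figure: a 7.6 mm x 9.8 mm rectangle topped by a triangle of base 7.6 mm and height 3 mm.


Composite shape: rectangle + triangle
Rectangle area = 7.6 * 9.8 = 74.48
Triangle area = 0.5 * 7.6 * 3 = 11.4
Total = 74.48 + 11.4
Total = 85.88
85.88 mm^2


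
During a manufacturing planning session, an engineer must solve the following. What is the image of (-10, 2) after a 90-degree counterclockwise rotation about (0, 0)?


Transformation: rotation about the origin
Original point: (-10, 2)
Rule for 90 deg counterclockwise: (x, y) -> (-y, x)
Apply: (-10, 2) -> (-2, -10)
(-2, -10)


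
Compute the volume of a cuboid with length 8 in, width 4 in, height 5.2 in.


Shape: rectangular prism
l = 8 in, w = 4 in, h = 5.2 in
Formula: V = l * w * h
V = 8 * 4 * 5.2
V = 32 * 5.2
V = 166.4
166.4 in^3


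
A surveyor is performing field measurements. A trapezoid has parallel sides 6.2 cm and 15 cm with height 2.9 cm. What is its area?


Shape: trapezoid
Parallel sides a = 6.2 cm, b = 15 cm; Height h = 2.9 cm
Formula: A = (a + b) * h / 2
a + b = 6.2 + 15 = 21.2
A = 21.2 * 2.9 / 2
A = 61.48 / 2
A = 30.74
30.74 cm^2


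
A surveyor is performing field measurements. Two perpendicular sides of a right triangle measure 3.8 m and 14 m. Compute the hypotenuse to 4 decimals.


Shape: right triangle
Legs a = 3.8 m, b = 14 m
Formula: c = sqrt(a^2 + b^2)
a^2 = 14.44, b^2 = 196
a^2 + b^2 = 210.44
c = sqrt(210.44)
c = 14.5066
14.5066 m


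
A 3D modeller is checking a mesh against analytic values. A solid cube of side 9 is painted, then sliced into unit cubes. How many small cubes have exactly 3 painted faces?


Large cube: 9 x 9 x 9, cut into unit cubes.
Cubes with 3 painted faces are at the corners. A cube always has 8 corners.
Count = 8
8 unit cubes


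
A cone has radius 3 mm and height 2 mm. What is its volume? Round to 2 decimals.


Shape: cone
Radius r = 3 mm, Height h = 2 mm
Formula: V = (1/3) * pi * r^2 * h
r^2 = 9
pi * r^2 * h = pi * 9 * 2 = 18 * pi
V = 18 * pi / 3
V = 18.85
18.85 mm^3


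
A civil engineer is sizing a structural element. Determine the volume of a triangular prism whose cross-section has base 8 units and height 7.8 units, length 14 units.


Shape: triangular prism
Triangle base = 8 units, triangle height = 7.8 units, prism length L = 14 units
Formula: V = (1/2 * b * h_tri) * L
Cross-section area = 0.5 * 8 * 7.8 = 31.2
V = 31.2 * 14
V = 436.8
436.8 units^3


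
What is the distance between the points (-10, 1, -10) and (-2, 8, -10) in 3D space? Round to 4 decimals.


3D distance between two points
P1 = (-10, 1, -10), P2 = (-2, 8, -10)
Formula: d = sqrt((x2-x1)^2 + (y2-y1)^2 + (z2-z1)^2)
dx = -2 - -10 = 8
dy = 8 - 1 = 7
dz = -10 - -10 = 0
dx^2 + dy^2 + dz^2 = 64 + 49 + 0 = 113
d = sqrt(113)
d = 10.6301
10.6301 units


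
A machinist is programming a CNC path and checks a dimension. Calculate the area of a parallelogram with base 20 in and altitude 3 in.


Shape: parallelogram
Base b = 20 in, Height h = 3 in
Formula: A = b * h
A = 20 * 3
A = 60
60 in^2


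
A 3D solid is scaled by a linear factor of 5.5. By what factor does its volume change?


Linear scale factor k = 5.5
Rule: under a linear scaling by k, volumes scale by k^3.
k^3 = 5.5 * 5.5 * 5.5
k^3 = 30.25 * 5.5
k^3 = 166.375
Volume scales by a factor of 166.375.
166.375 (dimensionless)


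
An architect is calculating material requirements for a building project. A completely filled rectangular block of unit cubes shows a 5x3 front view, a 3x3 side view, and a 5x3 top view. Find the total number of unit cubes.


Orthographic views of a solid rectangular block:
Front view 5 x 3 -> length = 5, height = 3
Side view 3 x 3 -> width = 3, height = 3 (consistent)
Top view 5 x 3 -> confirms length = 5, width = 3
The block is 5 x 3 x 3.
Total unit cubes = 5 * 3 * 3 = 45
45 unit cubes


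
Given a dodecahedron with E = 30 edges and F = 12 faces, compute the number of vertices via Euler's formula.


Polyhedron: dodecahedron
Euler's formula for convex polyhedra: V - E + F = 2
Given: E = 30 edges and F = 12 faces
Solve for V:
V = 2 + E - F = 2 + 30 - 12 = 20
20 vertices


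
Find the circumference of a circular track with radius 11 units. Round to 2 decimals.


Shape: circle
Radius r = 11 units
Formula: C = 2 * pi * r
C = 2 * pi * 11
C = 22 * pi
C = 69.12
69.12 units


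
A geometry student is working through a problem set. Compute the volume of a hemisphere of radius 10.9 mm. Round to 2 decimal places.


Shape: hemisphere (half of a sphere)
Radius r = 10.9 mm
Formula: V = (1/2) * (4/3) * pi * r^3 = (2/3) * pi * r^3
r^3 = 1295.029
(2/3) * 1295.029 = 863.352667
V = 863.352667 * pi
V = 2712.3
2712.3 mm^3


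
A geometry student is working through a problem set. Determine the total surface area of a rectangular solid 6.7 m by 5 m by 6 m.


Shape: rectangular prism
l = 6.7 m, w = 5 m, h = 6 m
Formula: SA = 2(lw + lh + wh)
lw = 33.5, lh = 40.2, wh = 30
lw + lh + wh = 103.7
SA = 2 * 103.7
SA = 207.4
207.4 m^2


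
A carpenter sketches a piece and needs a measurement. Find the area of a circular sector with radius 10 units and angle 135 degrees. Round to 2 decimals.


Shape: circular sector
Radius r = 10 units, Angle = 135 degrees
Formula: A = (angle/360) * pi * r^2
r^2 = 100
Fraction of circle = 135/360
A = (135/360) * pi * 100
A = 37.5 * pi
A = 117.81
117.81 units^2


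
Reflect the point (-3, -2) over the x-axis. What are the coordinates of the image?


Transformation: reflection
Original point: (-3, -2)
Rule for reflection over the x-axis: (x, y) -> (x, -y)
Apply: (-3, -2) -> (-3, 2)
(-3, 2)


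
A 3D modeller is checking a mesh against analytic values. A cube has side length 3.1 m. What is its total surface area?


Shape: cube
Side s = 3.1 m
A cube has 6 square faces.
Formula: SA = 6 * s^2
s^2 = 9.61
SA = 6 * 9.61
SA = 57.66
57.66 m^2


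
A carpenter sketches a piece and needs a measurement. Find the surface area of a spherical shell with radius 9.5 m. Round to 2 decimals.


Shape: sphere
Radius r = 9.5 m
Formula: SA = 4 * pi * r^2
r^2 = 90.25
SA = 4 * pi * 90.25
SA = 361 * pi
SA = 1134.11
1134.11 m^2


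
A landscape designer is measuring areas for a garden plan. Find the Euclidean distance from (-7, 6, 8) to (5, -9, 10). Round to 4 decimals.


3D distance between two points
P1 = (-7, 6, 8), P2 = (5, -9, 10)
Formula: d = sqrt((x2-x1)^2 + (y2-y1)^2 + (z2-z1)^2)
dx = 5 - -7 = 12
dy = -9 - 6 = -15
dz = 10 - 8 = 2
dx^2 + dy^2 + dz^2 = 144 + 225 + 4 = 373
d = sqrt(373)
d = 19.3132
19.3132 units


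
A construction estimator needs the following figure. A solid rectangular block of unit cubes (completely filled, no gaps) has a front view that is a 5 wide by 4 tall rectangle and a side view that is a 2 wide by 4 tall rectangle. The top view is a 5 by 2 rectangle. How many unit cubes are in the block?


Orthographic views of a solid rectangular block:
Front view 5 x 4 -> length = 5, height = 4
Side view 2 x 4 -> width = 2, height = 4 (consistent)
Top view 5 x 2 -> confirms length = 5, width = 2
The block is 5 x 2 x 4.
Total unit cubes = 5 * 2 * 4 = 40
40 unit cubes


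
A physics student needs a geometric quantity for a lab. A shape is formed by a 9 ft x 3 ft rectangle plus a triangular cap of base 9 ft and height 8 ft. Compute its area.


Composite shape: rectangle + triangle
Rectangle area = 9 * 3 = 27
Triangle area = 0.5 * 9 * 8 = 36
Total = 27 + 36
Total = 63
63 ft^2


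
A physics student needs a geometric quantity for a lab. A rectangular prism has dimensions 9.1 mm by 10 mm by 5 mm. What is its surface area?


Shape: rectangular prism
l = 9.1 mm, w = 10 mm, h = 5 mm
Formula: SA = 2(lw + lh + wh)
lw = 91, lh = 45.5, wh = 50
lw + lh + wh = 186.5
SA = 2 * 186.5
SA = 373
373 mm^2


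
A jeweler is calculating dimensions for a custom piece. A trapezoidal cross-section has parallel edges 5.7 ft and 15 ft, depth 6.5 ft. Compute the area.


Shape: trapezoid
Parallel sides a = 5.7 ft, b = 15 ft; Height h = 6.5 ft
Formula: A = (a + b) * h / 2
a + b = 5.7 + 15 = 20.7
A = 20.7 * 6.5 / 2
A = 134.55 / 2
A = 67.275
67.275 ft^2


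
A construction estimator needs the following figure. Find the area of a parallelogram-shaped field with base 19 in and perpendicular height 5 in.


Shape: parallelogram
Base b = 19 in, Height h = 5 in
Formula: A = b * h
A = 19 * 5
A = 95
95 in^2


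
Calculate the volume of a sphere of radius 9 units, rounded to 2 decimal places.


Shape: sphere
Radius r = 9 units
Formula: V = (4/3) * pi * r^3
r^3 = 729
(4/3) * 729 = 972
V = 972 * pi
V = 3053.63
3053.63 units^3


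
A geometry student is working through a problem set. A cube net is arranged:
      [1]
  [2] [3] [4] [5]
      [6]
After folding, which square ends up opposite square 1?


Net: cross layout. Take square 3 as the base (bottom).
Fold the four squares in the horizontal row up around 3: 2 -> left, 4 -> right, 5 wraps to the top.
Fold 1 and 6 up from 3: 1 -> back, 6 -> front.
Opposite pairs are therefore: (1, 6), (2, 4), (3, 5).
Face 1 is opposite face 6.
face 6


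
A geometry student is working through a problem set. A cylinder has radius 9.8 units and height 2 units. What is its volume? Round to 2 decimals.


Shape: cylinder
Radius r = 9.8 units, Height h = 2 units
Formula: V = pi * r^2 * h
r^2 = 96.04
V = pi * 96.04 * 2
V = 192.08 * pi
V = 603.44
603.44 units^3


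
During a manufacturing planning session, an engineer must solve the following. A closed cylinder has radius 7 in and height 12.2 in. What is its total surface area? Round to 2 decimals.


Shape: closed cylinder
Radius r = 7 in, Height h = 12.2 in
Formula: SA = 2*pi*r^2 + 2*pi*r*h = 2*pi*r*(r + h)
r + h = 19.2
2 * r * (r + h) = 2 * 7 * 19.2 = 268.8
SA = 268.8 * pi
SA = 844.46
844.46 in^2


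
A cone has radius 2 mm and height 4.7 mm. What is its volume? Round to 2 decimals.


Shape: cone
Radius r = 2 mm, Height h = 4.7 mm
Formula: V = (1/3) * pi * r^2 * h
r^2 = 4
pi * r^2 * h = pi * 4 * 4.7 = 18.8 * pi
V = 18.8 * pi / 3
V = 19.69
19.69 mm^3


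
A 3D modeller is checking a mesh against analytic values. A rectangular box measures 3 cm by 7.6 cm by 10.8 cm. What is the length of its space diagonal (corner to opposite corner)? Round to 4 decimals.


Shape: rectangular box (space diagonal)
l = 3 cm, w = 7.6 cm, h = 10.8 cm
Visualize: the diagonal of the base, then a right triangle with that diagonal and the height.
Formula: d = sqrt(l^2 + w^2 + h^2)
l^2 + w^2 + h^2 = 9 + 57.76 + 116.64 = 183.4
d = sqrt(183.4)
d = 13.5425
13.5425 cm


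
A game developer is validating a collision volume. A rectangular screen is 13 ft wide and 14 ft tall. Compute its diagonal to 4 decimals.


Shape: rectangle (diagonal via Pythagoras)
Sides: 13 ft and 14 ft
Formula: d = sqrt(l^2 + w^2)
l^2 = 169, w^2 = 196
l^2 + w^2 = 365
d = sqrt(365)
d = 19.105
19.105 ft


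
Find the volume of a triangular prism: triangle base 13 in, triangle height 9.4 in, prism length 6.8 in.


Shape: triangular prism
Triangle base = 13 in, triangle height = 9.4 in, prism length L = 6.8 in
Formula: V = (1/2 * b * h_tri) * L
Cross-section area = 0.5 * 13 * 9.4 = 61.1
V = 61.1 * 6.8
V = 415.48
415.48 in^3


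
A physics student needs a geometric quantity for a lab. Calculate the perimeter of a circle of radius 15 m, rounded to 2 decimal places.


Shape: circle
Radius r = 15 m
Formula: C = 2 * pi * r
C = 2 * pi * 15
C = 30 * pi
C = 94.25
94.25 m


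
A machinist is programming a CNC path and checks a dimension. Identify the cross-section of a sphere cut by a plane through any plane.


Solid: sphere
Cutting plane: through any plane
Visualize the intersection of the plane with the solid's surface.
The boundary of the cut region is a circle.
circle
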